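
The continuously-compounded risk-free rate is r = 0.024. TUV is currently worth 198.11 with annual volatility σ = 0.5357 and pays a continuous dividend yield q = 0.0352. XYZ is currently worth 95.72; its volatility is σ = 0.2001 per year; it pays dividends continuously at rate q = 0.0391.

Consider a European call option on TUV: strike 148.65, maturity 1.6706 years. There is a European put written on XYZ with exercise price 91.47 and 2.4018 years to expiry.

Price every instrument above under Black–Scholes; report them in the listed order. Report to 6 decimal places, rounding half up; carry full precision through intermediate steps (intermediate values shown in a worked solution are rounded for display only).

[TUV call K=148.65]
σ√T = 0.5357·√1.6706 = 0.692401
d₁ = (ln(S/K) + (r−q+σ²/2)T) / (σ√T) = (ln(198.11/148.65) + (0.024−0.0352+0.5357²/2)·1.6706) / 0.692401 = (0.287228 + 0.220999) / 0.692401 = 0.734006
d₂ = d₁ − σ√T = 0.734006 − 0.692401 = 0.041605
e^{−rT} = 0.960699
e^{−qT} = 0.942891
N(d₁) = 0.768528,  N(d₂) = 0.516593
price = S·e^{−qT}·N(d₁) − K·e^{−rT}·N(d₂) = 143.557903 − 73.773576 = 69.784327
[XYZ put K=91.47]
σ√T = 0.2001·√2.4018 = 0.310110
d₁ = (ln(S/K) + (r−q+σ²/2)T) / (σ√T) = (ln(95.72/91.47) + (0.024−0.0391+0.2001²/2)·2.4018) / 0.310110 = (0.045416 + 0.011817) / 0.310110 = 0.184557
d₂ = d₁ − σ√T = 0.184557 − 0.310110 = -0.125552
e^{−rT} = 0.943987
e^{−qT} = 0.910364
N(−d₁) = 0.426788,  N(−d₂) = 0.549957
price = K·e^{−rT}·N(−d₂) − S·e^{−qT}·N(−d₁) = 47.486830 − 37.190345 = 10.296485

price(TUV call K=148.65) = 69.784327
price(XYZ put K=91.47) = 10.296485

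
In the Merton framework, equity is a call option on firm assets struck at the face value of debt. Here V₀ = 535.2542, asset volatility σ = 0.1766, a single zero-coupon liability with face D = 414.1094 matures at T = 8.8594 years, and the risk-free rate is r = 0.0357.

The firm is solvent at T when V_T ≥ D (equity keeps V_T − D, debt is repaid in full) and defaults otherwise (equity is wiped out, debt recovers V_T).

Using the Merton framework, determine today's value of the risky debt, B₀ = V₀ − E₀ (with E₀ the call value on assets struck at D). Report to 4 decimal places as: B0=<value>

Work the structural quantities from V₀ = 535.2542 against face 414.1094:
d₁ = [ln(V₀/D) + (r + σ²/2)T] / (σ√T)
   = [ln(535.2542/414.1094) + (0.0357 + 0.5·0.1766²)·8.8594] / (0.1766·√8.8594)
   = [0.256612 + 0.454432] / 0.525645 = 1.352706
d₂ = d₁ − σ√T = 1.352706 − 0.525645 = 0.827061
N(d₁) = 0.911925,  N(d₂) = 0.795899,  e^(−rT) = 0.728855
E₀ = V₀·N(d₁) − D·e^(−rT)·N(d₂)
   = 535.2542·0.911925 − 414.1094·0.728855·0.795899 = 247.889155
B₀ = V₀ − E₀ = 535.2542 − 247.889155 = 287.365045

B0=287.3650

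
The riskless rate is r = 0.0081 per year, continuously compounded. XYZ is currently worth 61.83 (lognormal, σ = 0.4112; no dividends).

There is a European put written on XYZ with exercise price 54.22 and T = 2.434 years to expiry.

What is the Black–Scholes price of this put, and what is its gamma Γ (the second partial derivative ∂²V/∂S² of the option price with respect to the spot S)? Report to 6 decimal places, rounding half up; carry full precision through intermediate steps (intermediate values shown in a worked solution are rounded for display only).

price = 10.516993
Γ = 0.008616

σ√T = 0.4112·√2.434 = 0.641525
d₁ = (ln(S/K) + (r+σ²/2)T) / (σ√T) = (ln(61.83/54.22) + (0.0081+0.4112²/2)·2.434) / 0.641525 = (0.131339 + 0.225492) / 0.641525 = 0.556224
d₂ = d₁ − σ√T = 0.556224 − 0.641525 = -0.085301
e^{−rT} = 0.980478
N(−d₁) = 0.289029,  N(−d₂) = 0.533989
Put price V = K·e^{−rT}·N(−d₂) − S·N(−d₁) = 28.387655 − 17.870662 = 10.516993
φ(d₁) = (1/√(2π))·e^{−d₁²/2} = 0.341765
Γ = φ(d₁) / (S·σ·√T) = 0.008616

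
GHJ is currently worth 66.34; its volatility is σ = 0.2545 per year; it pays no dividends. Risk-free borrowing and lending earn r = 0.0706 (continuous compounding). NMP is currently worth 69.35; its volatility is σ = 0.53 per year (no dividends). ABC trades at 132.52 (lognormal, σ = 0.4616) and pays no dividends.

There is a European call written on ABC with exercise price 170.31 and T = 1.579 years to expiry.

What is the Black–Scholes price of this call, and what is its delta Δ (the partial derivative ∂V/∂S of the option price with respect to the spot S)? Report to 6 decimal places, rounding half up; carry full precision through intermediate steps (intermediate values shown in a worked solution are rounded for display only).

σ√T = 0.4616·√1.579 = 0.580039
d₁ = (ln(S/K) + (r+σ²/2)T) / (σ√T) = (ln(132.52/170.31) + (0.0706+0.4616²/2)·1.579) / 0.580039 = (-0.250887 + 0.279700) / 0.580039 = 0.049674
d₂ = d₁ − σ√T = 0.049674 − 0.580039 = -0.530364
e^{−rT} = 0.894512
N(d₁) = 0.519809,  N(d₂) = 0.297930
Call price V = S·N(d₁) − K·e^{−rT}·N(d₂) = 68.885095 − 45.387886 = 23.497210
Δ = N(d₁) = 0.519809

price = 23.497210
Δ = 0.519809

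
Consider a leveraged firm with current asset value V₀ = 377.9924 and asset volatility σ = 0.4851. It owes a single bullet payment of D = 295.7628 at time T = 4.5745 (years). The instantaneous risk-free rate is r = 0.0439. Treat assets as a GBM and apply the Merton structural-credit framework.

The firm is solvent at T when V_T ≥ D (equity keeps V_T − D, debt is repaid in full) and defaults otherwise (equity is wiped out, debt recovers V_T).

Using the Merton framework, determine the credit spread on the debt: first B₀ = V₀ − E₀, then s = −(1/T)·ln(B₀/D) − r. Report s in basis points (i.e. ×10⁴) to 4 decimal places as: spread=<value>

spread=680.9191

With assets at 377.9924 and a single debt payment of 295.7628 at 4.5745 years:
d₁ = [ln(V₀/D) + (r + σ²/2)T] / (σ√T)
   = [ln(377.9924/295.7628) + (0.0439 + 0.5·0.4851²)·4.5745] / (0.4851·√4.5745)
   = [0.245316 + 0.739061] / 1.037536 = 0.948764
d₂ = d₁ − σ√T = 0.948764 − 1.037536 = -0.088771
N(d₁) = 0.828630,  N(d₂) = 0.464632,  e^(−rT) = 0.818059
E₀ = V₀·N(d₁) − D·e^(−rT)·N(d₂)
   = 377.9924·0.828630 − 295.7628·0.818059·0.464632 = 200.797404
B₀ = V₀ − E₀ = 377.9924 − 200.797404 = 177.194996
spread = −(1/T)·ln(B₀/D) − r = −(1/4.5745)·ln(177.194996/295.7628) − 0.0439 = 0.06809191
in basis points: 0.06809191 × 10⁴ = 680.9191 bp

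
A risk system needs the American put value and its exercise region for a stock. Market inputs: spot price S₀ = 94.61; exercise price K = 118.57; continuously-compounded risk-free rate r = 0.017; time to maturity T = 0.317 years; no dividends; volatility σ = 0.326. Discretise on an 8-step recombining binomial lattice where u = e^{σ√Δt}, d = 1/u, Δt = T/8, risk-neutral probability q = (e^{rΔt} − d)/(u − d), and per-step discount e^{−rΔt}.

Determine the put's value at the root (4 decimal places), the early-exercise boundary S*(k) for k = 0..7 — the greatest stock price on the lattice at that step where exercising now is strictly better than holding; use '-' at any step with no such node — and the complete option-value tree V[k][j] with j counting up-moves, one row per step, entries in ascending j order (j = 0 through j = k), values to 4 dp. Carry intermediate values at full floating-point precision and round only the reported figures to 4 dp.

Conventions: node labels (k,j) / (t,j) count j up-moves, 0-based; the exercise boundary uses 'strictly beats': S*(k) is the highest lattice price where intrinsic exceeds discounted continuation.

params: Δt=0.03963 u=1.06705 d=0.93717 q=0.48897 e^(-rΔt)=0.99933
t_8 payoffs: 62.2745 54.4728 45.5898 35.4757 23.9600 10.8484 0.0000 0.0000 0.0000
t_7: node(7,0) S=60.0698 payoff=58.5002 vs cont=58.4203 → 58.5002 [stop]  node(7,1) S=68.3947 payoff=50.1753 vs cont=50.0955 → 50.1753 [stop]  node(7,2) S=77.8732 payoff=40.6968 vs cont=40.6169 → 40.6968 [stop]  node(7,3) S=88.6654 payoff=29.9046 vs cont=29.8248 → 29.9046 [stop]  node(7,4) S=100.9532 payoff=17.6168 vs cont=17.5370 → 17.6168 [stop]  node(7,5) S=114.9439 payoff=3.6261 vs cont=5.5401 → 5.5401 [wait]  node(7,6) S=130.8735 payoff=0.0000 vs cont=0.0000 → 0.0000 [wait]  node(7,7) S=149.0108 payoff=0.0000 vs cont=0.0000 → 0.0000 [wait]  ⇒ S*(7)=100.9532
t_6: node(6,0) S=64.0972 payoff=54.4728 vs cont=54.3929 → 54.4728 [stop]  node(6,1) S=72.9802 payoff=45.5898 vs cont=45.5099 → 45.5898 [stop]  node(6,2) S=83.0943 payoff=35.4757 vs cont=35.3959 → 35.4757 [stop]  node(6,3) S=94.6100 payoff=23.9600 vs cont=23.8802 → 23.9600 [stop]  node(6,4) S=107.7216 payoff=10.8484 vs cont=11.7038 → 11.7038 [wait]  node(6,5) S=122.6504 payoff=0.0000 vs cont=2.8292 → 2.8292 [wait]  node(6,6) S=139.6480 payoff=0.0000 vs cont=0.0000 → 0.0000 [wait]  ⇒ S*(6)=94.6100
t_5: node(5,0) S=68.3947 payoff=50.1753 vs cont=50.0955 → 50.1753 [stop]  node(5,1) S=77.8732 payoff=40.6968 vs cont=40.6169 → 40.6968 [stop]  node(5,2) S=88.6654 payoff=29.9046 vs cont=29.8248 → 29.9046 [stop]  node(5,3) S=100.9532 payoff=17.6168 vs cont=17.9550 → 17.9550 [wait]  node(5,4) S=114.9439 payoff=3.6261 vs cont=7.3594 → 7.3594 [wait]  node(5,5) S=130.8735 payoff=0.0000 vs cont=1.4449 → 1.4449 [wait]  ⇒ S*(5)=88.6654
t_4: node(4,0) S=72.9802 payoff=45.5898 vs cont=45.5099 → 45.5898 [stop]  node(4,1) S=83.0943 payoff=35.4757 vs cont=35.3959 → 35.4757 [stop]  node(4,2) S=94.6100 payoff=23.9600 vs cont=24.0454 → 24.0454 [wait]  node(4,3) S=107.7216 payoff=10.8484 vs cont=12.7655 → 12.7655 [wait]  node(4,4) S=122.6504 payoff=0.0000 vs cont=4.4644 → 4.4644 [wait]  ⇒ S*(4)=83.0943
t_3: node(3,0) S=77.8732 payoff=40.6968 vs cont=40.6169 → 40.6968 [stop]  node(3,1) S=88.6654 payoff=29.9046 vs cont=29.8665 → 29.9046 [stop]  node(3,2) S=100.9532 payoff=17.6168 vs cont=18.5174 → 18.5174 [wait]  node(3,3) S=114.9439 payoff=3.6261 vs cont=8.7006 → 8.7006 [wait]  ⇒ S*(3)=88.6654
t_2: node(2,0) S=83.0943 payoff=35.4757 vs cont=35.3959 → 35.4757 [stop]  node(2,1) S=94.6100 payoff=23.9600 vs cont=24.3202 → 24.3202 [wait]  node(2,2) S=107.7216 payoff=10.8484 vs cont=13.7080 → 13.7080 [wait]  ⇒ S*(2)=83.0943
t_1: node(1,0) S=88.6654 payoff=29.9046 vs cont=30.0008 → 30.0008 [wait]  node(1,1) S=100.9532 payoff=17.6168 vs cont=19.1183 → 19.1183 [wait]  ⇒ S*(1)=-
t_0: node(0,0) S=94.6100 payoff=23.9600 vs cont=24.6629 → 24.6629 [wait]  ⇒ S*(0)=-

price = 24.6629
boundary = - - 83.0943 88.6654 83.0943 88.6654 94.6100 100.9532
tree:
24.6629
30.0008 19.1183
35.4757 24.3202 13.7080
40.6968 29.9046 18.5174 8.7006
45.5898 35.4757 24.0454 12.7655 4.4644
50.1753 40.6968 29.9046 17.9550 7.3594 1.4449
54.4728 45.5898 35.4757 23.9600 11.7038 2.8292 0.0000
58.5002 50.1753 40.6968 29.9046 17.6168 5.5401 0.0000 0.0000
62.2745 54.4728 45.5898 35.4757 23.9600 10.8484 0.0000 0.0000 0.0000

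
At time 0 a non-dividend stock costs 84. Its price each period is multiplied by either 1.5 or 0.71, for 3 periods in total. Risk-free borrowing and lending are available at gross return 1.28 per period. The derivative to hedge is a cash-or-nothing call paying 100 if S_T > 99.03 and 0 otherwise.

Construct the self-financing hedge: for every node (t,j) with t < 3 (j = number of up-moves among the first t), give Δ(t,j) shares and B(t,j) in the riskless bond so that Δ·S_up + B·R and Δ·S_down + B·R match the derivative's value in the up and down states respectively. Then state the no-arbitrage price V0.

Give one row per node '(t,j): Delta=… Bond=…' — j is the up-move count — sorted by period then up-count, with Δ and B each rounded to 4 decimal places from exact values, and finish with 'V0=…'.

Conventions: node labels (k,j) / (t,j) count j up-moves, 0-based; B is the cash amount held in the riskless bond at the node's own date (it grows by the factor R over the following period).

(0,0): Delta=0.3696 Bond=7.6020
(1,0): Delta=1.1964 Bond=-39.5785
(1,1): Delta=0.2186 Bond=28.7621
(2,0): Delta=0.0000 Bond=0.0000
(2,1): Delta=1.4150 Bond=-70.2136
(2,2): Delta=0.0000 Bond=78.1250
V0=38.6495

Since d<R<u, set p* = (R−d)/(u−d) = 0.7215; price each node as the discounted p*-expectation of its children.
At maturity the claim pays: V(3,0)=0.0000, V(3,1)=0.0000, V(3,2)=100.0000, V(3,3)=100.0000
  t=2,j=0: stock 42.3444 → up 63.5166 (V=0.0000), down 30.0645 (V=0.0000). Price 0.0000; hedge Δ=0.0000, bond B=0.0000.
  t=2,j=1: stock 89.4600 → up 134.1900 (V=100.0000), down 63.5166 (V=0.0000). Price 56.3687; hedge Δ=1.4150, bond B=-70.2136.
  t=2,j=2: stock 189.0000 → up 283.5000 (V=100.0000), down 134.1900 (V=100.0000). Price 78.1250; hedge Δ=0.0000, bond B=78.1250.
  t=1,j=0: stock 59.6400 → up 89.4600 (V=56.3687), down 42.3444 (V=0.0000). Price 31.7743; hedge Δ=1.1964, bond B=-39.5785.
  t=1,j=1: stock 126.0000 → up 189.0000 (V=78.1250), down 89.4600 (V=56.3687). Price 56.3018; hedge Δ=0.2186, bond B=28.7621.
  t=0,j=0: stock 84.0000 → up 126.0000 (V=56.3018), down 59.6400 (V=31.7743). Price 38.6495; hedge Δ=0.3696, bond B=7.6020.
Check: Δ(0,0)·S0 + B(0,0) = 38.6495 = V0.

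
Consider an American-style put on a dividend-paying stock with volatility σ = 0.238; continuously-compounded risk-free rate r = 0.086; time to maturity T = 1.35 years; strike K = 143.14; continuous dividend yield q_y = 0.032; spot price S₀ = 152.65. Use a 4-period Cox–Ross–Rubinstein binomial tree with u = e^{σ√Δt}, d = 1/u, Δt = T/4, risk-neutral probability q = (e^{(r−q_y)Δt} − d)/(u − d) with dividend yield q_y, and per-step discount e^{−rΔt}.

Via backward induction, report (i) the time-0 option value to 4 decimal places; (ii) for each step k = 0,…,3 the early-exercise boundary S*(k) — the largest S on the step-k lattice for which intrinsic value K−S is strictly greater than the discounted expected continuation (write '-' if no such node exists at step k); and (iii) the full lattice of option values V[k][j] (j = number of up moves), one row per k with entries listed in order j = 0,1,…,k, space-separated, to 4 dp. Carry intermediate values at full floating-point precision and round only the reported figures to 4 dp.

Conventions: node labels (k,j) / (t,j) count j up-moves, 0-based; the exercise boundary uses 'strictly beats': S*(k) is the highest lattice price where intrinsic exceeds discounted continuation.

Δt=0.33750  u=1.14828  d=0.87087  q=0.53179  discount=0.97139
step 4 (expiry): payoffs max(K−S,0) = 55.3379 27.3687 0.0000 0.0000 0.0000
step 3: (k=3,j=0): S=100.8215, K−S=42.3185, hold=39.3066 ⇒ V=42.3185 exercise | (k=3,j=1): S=132.9379, K−S=10.2021, hold=12.4478 ⇒ V=12.4478 continue | (k=3,j=2): S=175.2850, K−S=0.0000, hold=0.0000 ⇒ V=0.0000 continue | (k=3,j=3): S=231.1217, K−S=0.0000, hold=0.0000 ⇒ V=0.0000 continue  boundary S*=100.8215
step 2: (k=2,j=0): S=115.7713, K−S=27.3687, hold=25.6774 ⇒ V=27.3687 exercise | (k=2,j=1): S=152.6500, K−S=0.0000, hold=5.6615 ⇒ V=5.6615 continue | (k=2,j=2): S=201.2763, K−S=0.0000, hold=0.0000 ⇒ V=0.0000 continue  boundary S*=115.7713
step 1: (k=1,j=0): S=132.9379, K−S=10.2021, hold=15.3724 ⇒ V=15.3724 continue | (k=1,j=1): S=175.2850, K−S=0.0000, hold=2.5749 ⇒ V=2.5749 continue  boundary S*=-
step 0: (k=0,j=0): S=152.6500, K−S=0.0000, hold=8.3218 ⇒ V=8.3218 continue  boundary S*=-

price = 8.3218
boundary = - - 115.7713 100.8215
tree:
8.3218
15.3724 2.5749
27.3687 5.6615 0.0000
42.3185 12.4478 0.0000 0.0000
55.3379 27.3687 0.0000 0.0000 0.0000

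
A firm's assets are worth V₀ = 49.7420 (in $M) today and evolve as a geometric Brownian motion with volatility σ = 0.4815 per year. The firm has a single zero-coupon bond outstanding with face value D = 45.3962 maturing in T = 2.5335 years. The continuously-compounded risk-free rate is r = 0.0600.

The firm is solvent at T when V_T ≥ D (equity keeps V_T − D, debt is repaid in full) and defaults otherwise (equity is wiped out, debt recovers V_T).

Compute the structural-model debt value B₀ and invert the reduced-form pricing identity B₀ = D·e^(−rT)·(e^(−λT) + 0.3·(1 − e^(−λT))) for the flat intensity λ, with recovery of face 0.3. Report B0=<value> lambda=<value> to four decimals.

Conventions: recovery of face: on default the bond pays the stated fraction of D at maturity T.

Equity is a call on the firm's assets struck at D = 45.3962:
d₁ = [ln(V₀/D) + (r + σ²/2)T] / (σ√T)
   = [ln(49.7420/45.3962) + (0.0600 + 0.5·0.4815²)·2.5335] / (0.4815·√2.5335)
   = [0.091421 + 0.445696] / 0.766402 = 0.700830
d₂ = d₁ − σ√T = 0.700830 − 0.766402 = -0.065573
N(d₁) = 0.758295,  N(d₂) = 0.473859,  e^(−rT) = 0.858980
E₀ = V₀·N(d₁) − D·e^(−rT)·N(d₂)
   = 49.7420·0.758295 − 45.3962·0.858980·0.473859 = 19.241270
B₀ = V₀ − E₀ = 49.7420 − 19.241270 = 30.500730
e^(−λT) = (B₀·e^(rT)/D − 0.3)/(1 − 0.3) = (30.5007·1.164172/45.3962 − 0.3)/0.7 = 0.68883038
λ = −ln(0.68883038)/2.5335 = 0.147133

B0=30.5007 lambda=0.1471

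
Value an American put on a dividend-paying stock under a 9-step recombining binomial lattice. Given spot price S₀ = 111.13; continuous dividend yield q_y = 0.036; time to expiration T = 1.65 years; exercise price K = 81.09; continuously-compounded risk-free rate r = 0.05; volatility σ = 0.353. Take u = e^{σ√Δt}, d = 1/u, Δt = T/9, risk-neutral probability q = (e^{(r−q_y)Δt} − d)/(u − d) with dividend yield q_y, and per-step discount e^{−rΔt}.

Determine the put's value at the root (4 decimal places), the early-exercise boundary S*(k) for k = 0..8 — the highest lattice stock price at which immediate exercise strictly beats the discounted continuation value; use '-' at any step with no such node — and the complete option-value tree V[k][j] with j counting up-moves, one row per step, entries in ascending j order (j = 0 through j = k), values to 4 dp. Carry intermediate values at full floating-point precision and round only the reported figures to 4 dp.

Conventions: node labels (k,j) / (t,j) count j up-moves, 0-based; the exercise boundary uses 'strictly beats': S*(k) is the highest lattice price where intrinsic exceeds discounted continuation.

params: Δt=0.18333 u=1.16317 d=0.85972 q=0.47075 e^(-rΔt)=0.99088
t_9 payoffs: 52.5761 42.5120 28.8957 10.4735 0.0000 0.0000 0.0000 0.0000 0.0000 0.0000
t_8: node(8,0) S=33.1664 payoff=47.9236 vs cont=47.4019 → 47.9236 [stop]  node(8,1) S=44.8726 payoff=36.2174 vs cont=35.7727 → 36.2174 [stop]  node(8,2) S=60.7106 payoff=20.3794 vs cont=20.0388 → 20.3794 [stop]  node(8,3) S=82.1387 payoff=0.0000 vs cont=5.4925 → 5.4925 [wait]  node(8,4) S=111.1300 payoff=0.0000 vs cont=0.0000 → 0.0000 [wait]  node(8,5) S=150.3539 payoff=0.0000 vs cont=0.0000 → 0.0000 [wait]  node(8,6) S=203.4221 payoff=0.0000 vs cont=0.0000 → 0.0000 [wait]  node(8,7) S=275.2209 payoff=0.0000 vs cont=0.0000 → 0.0000 [wait]  node(8,8) S=372.3615 payoff=0.0000 vs cont=0.0000 → 0.0000 [wait]  ⇒ S*(8)=60.7106
t_7: node(7,0) S=38.5780 payoff=42.5120 vs cont=42.0259 → 42.5120 [stop]  node(7,1) S=52.1943 payoff=28.8957 vs cont=28.4991 → 28.8957 [stop]  node(7,2) S=70.6165 payoff=10.4735 vs cont=13.2493 → 13.2493 [wait]  node(7,3) S=95.5410 payoff=0.0000 vs cont=2.8803 → 2.8803 [wait]  node(7,4) S=129.2626 payoff=0.0000 vs cont=0.0000 → 0.0000 [wait]  node(7,5) S=174.8865 payoff=0.0000 vs cont=0.0000 → 0.0000 [wait]  node(7,6) S=236.6136 payoff=0.0000 vs cont=0.0000 → 0.0000 [wait]  node(7,7) S=320.1276 payoff=0.0000 vs cont=0.0000 → 0.0000 [wait]  ⇒ S*(7)=52.1943
t_6: node(6,0) S=44.8726 payoff=36.2174 vs cont=35.7727 → 36.2174 [stop]  node(6,1) S=60.7106 payoff=20.3794 vs cont=21.3336 → 21.3336 [wait]  node(6,2) S=82.1387 payoff=0.0000 vs cont=8.2917 → 8.2917 [wait]  node(6,3) S=111.1300 payoff=0.0000 vs cont=1.5105 → 1.5105 [wait]  node(6,4) S=150.3539 payoff=0.0000 vs cont=0.0000 → 0.0000 [wait]  node(6,5) S=203.4221 payoff=0.0000 vs cont=0.0000 → 0.0000 [wait]  node(6,6) S=275.2209 payoff=0.0000 vs cont=0.0000 → 0.0000 [wait]  ⇒ S*(6)=44.8726
t_5: node(5,0) S=52.1943 payoff=28.8957 vs cont=28.9443 → 28.9443 [wait]  node(5,1) S=70.6165 payoff=10.4735 vs cont=15.0554 → 15.0554 [wait]  node(5,2) S=95.5410 payoff=0.0000 vs cont=5.0529 → 5.0529 [wait]  node(5,3) S=129.2626 payoff=0.0000 vs cont=0.7921 → 0.7921 [wait]  node(5,4) S=174.8865 payoff=0.0000 vs cont=0.0000 → 0.0000 [wait]  node(5,5) S=236.6136 payoff=0.0000 vs cont=0.0000 → 0.0000 [wait]  ⇒ S*(5)=-
t_4: node(4,0) S=60.7106 payoff=20.3794 vs cont=22.2016 → 22.2016 [wait]  node(4,1) S=82.1387 payoff=0.0000 vs cont=10.2523 → 10.2523 [wait]  node(4,2) S=111.1300 payoff=0.0000 vs cont=3.0193 → 3.0193 [wait]  node(4,3) S=150.3539 payoff=0.0000 vs cont=0.4154 → 0.4154 [wait]  node(4,4) S=203.4221 payoff=0.0000 vs cont=0.0000 → 0.0000 [wait]  ⇒ S*(4)=-
t_3: node(3,0) S=70.6165 payoff=10.4735 vs cont=16.4251 → 16.4251 [wait]  node(3,1) S=95.5410 payoff=0.0000 vs cont=6.7848 → 6.7848 [wait]  node(3,2) S=129.2626 payoff=0.0000 vs cont=1.7771 → 1.7771 [wait]  node(3,3) S=174.8865 payoff=0.0000 vs cont=0.2178 → 0.2178 [wait]  ⇒ S*(3)=-
t_2: node(2,0) S=82.1387 payoff=0.0000 vs cont=11.7785 → 11.7785 [wait]  node(2,1) S=111.1300 payoff=0.0000 vs cont=4.3870 → 4.3870 [wait]  node(2,2) S=150.3539 payoff=0.0000 vs cont=1.0336 → 1.0336 [wait]  ⇒ S*(2)=-
t_1: node(1,0) S=95.5410 payoff=0.0000 vs cont=8.2232 → 8.2232 [wait]  node(1,1) S=129.2626 payoff=0.0000 vs cont=2.7828 → 2.7828 [wait]  ⇒ S*(1)=-
t_0: node(0,0) S=111.1300 payoff=0.0000 vs cont=5.6104 → 5.6104 [wait]  ⇒ S*(0)=-

price = 5.6104
boundary = - - - - - - 44.8726 52.1943 60.7106
tree:
5.6104
8.2232 2.7828
11.7785 4.3870 1.0336
16.4251 6.7848 1.7771 0.2178
22.2016 10.2523 3.0193 0.4154 0.0000
28.9443 15.0554 5.0529 0.7921 0.0000 0.0000
36.2174 21.3336 8.2917 1.5105 0.0000 0.0000 0.0000
42.5120 28.8957 13.2493 2.8803 0.0000 0.0000 0.0000 0.0000
47.9236 36.2174 20.3794 5.4925 0.0000 0.0000 0.0000 0.0000 0.0000
52.5761 42.5120 28.8957 10.4735 0.0000 0.0000 0.0000 0.0000 0.0000 0.0000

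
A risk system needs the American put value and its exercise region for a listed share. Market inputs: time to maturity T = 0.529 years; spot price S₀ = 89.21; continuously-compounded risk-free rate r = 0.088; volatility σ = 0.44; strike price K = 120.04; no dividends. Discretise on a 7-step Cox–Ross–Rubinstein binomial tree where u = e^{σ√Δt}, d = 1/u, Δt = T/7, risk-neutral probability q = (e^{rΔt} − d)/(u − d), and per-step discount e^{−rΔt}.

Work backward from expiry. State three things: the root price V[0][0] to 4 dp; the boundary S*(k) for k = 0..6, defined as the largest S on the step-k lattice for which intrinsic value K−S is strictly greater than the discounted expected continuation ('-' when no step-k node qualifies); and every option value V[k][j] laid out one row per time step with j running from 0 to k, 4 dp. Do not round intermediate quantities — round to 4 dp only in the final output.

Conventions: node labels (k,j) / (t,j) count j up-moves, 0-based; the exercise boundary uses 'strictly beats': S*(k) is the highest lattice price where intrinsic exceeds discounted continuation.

Δt=0.07557  u=1.12858  d=0.88607  q=0.49731  discount=0.99337
step 7 (expiry): payoffs max(K−S,0) = 81.7843 71.3143 57.9788 40.9935 19.3597 0.0000 0.0000 0.0000
step 6: (k=6,j=0): S=43.1745, K−S=76.8655, hold=76.0698 ⇒ V=76.8655 exercise | (k=6,j=1): S=54.9907, K−S=65.0493, hold=64.2536 ⇒ V=65.0493 exercise | (k=6,j=2): S=70.0409, K−S=49.9991, hold=49.2035 ⇒ V=49.9991 exercise | (k=6,j=3): S=89.2100, K−S=30.8300, hold=30.0343 ⇒ V=30.8300 exercise | (k=6,j=4): S=113.6254, K−S=6.4146, hold=9.6674 ⇒ V=9.6674 continue | (k=6,j=5): S=144.7230, K−S=0.0000, hold=0.0000 ⇒ V=0.0000 continue | (k=6,j=6): S=184.3315, K−S=0.0000, hold=0.0000 ⇒ V=0.0000 continue  boundary S*=89.2100
step 5: (k=5,j=0): S=48.7257, K−S=71.3143, hold=70.5186 ⇒ V=71.3143 exercise | (k=5,j=1): S=62.0612, K−S=57.9788, hold=57.1831 ⇒ V=57.9788 exercise | (k=5,j=2): S=79.0465, K−S=40.9935, hold=40.1979 ⇒ V=40.9935 exercise | (k=5,j=3): S=100.6803, K−S=19.3597, hold=20.1710 ⇒ V=20.1710 continue | (k=5,j=4): S=128.2350, K−S=0.0000, hold=4.8275 ⇒ V=4.8275 continue | (k=5,j=5): S=163.3310, K−S=0.0000, hold=0.0000 ⇒ V=0.0000 continue  boundary S*=79.0465
step 4: (k=4,j=0): S=54.9907, K−S=65.0493, hold=64.2536 ⇒ V=65.0493 exercise | (k=4,j=1): S=70.0409, K−S=49.9991, hold=49.2035 ⇒ V=49.9991 exercise | (k=4,j=2): S=89.2100, K−S=30.8300, hold=30.4351 ⇒ V=30.8300 exercise | (k=4,j=3): S=113.6254, K−S=6.4146, hold=12.4573 ⇒ V=12.4573 continue | (k=4,j=4): S=144.7230, K−S=0.0000, hold=2.4106 ⇒ V=2.4106 continue  boundary S*=89.2100
step 3: (k=3,j=0): S=62.0612, K−S=57.9788, hold=57.1831 ⇒ V=57.9788 exercise | (k=3,j=1): S=79.0465, K−S=40.9935, hold=40.1979 ⇒ V=40.9935 exercise | (k=3,j=2): S=100.6803, K−S=19.3597, hold=21.5493 ⇒ V=21.5493 continue | (k=3,j=3): S=128.2350, K−S=0.0000, hold=7.4115 ⇒ V=7.4115 continue  boundary S*=79.0465
step 2: (k=2,j=0): S=70.0409, K−S=49.9991, hold=49.2035 ⇒ V=49.9991 exercise | (k=2,j=1): S=89.2100, K−S=30.8300, hold=31.1160 ⇒ V=31.1160 continue | (k=2,j=2): S=113.6254, K−S=6.4146, hold=14.4222 ⇒ V=14.4222 continue  boundary S*=70.0409
step 1: (k=1,j=0): S=79.0465, K−S=40.9935, hold=40.3392 ⇒ V=40.9935 exercise | (k=1,j=1): S=100.6803, K−S=19.3597, hold=22.6628 ⇒ V=22.6628 continue  boundary S*=79.0465
step 0: (k=0,j=0): S=89.2100, K−S=30.8300, hold=31.6661 ⇒ V=31.6661 continue  boundary S*=-

price = 31.6661
boundary = - 79.0465 70.0409 79.0465 89.2100 79.0465 89.2100
tree:
31.6661
40.9935 22.6628
49.9991 31.1160 14.4222
57.9788 40.9935 21.5493 7.4115
65.0493 49.9991 30.8300 12.4573 2.4106
71.3143 57.9788 40.9935 20.1710 4.8275 0.0000
76.8655 65.0493 49.9991 30.8300 9.6674 0.0000 0.0000
81.7843 71.3143 57.9788 40.9935 19.3597 0.0000 0.0000 0.0000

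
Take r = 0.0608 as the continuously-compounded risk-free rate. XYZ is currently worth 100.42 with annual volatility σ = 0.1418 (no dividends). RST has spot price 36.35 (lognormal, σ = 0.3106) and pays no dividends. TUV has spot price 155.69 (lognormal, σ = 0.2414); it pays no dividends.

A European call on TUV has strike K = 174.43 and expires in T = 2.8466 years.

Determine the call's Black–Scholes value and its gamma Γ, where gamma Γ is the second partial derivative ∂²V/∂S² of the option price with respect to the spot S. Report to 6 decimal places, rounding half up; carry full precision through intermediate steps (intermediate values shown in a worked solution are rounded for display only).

σ√T = 0.2414·√2.8466 = 0.407287
d₁ = (ln(S/K) + (r+σ²/2)T) / (σ√T) = (ln(155.69/174.43) + (0.0608+0.2414²/2)·2.8466) / 0.407287 = (-0.113657 + 0.256015) / 0.407287 = 0.349527
d₂ = d₁ − σ√T = 0.349527 − 0.407287 = -0.057760
e^{−rT} = 0.841076
N(d₁) = 0.636653,  N(d₂) = 0.476970
Call price V = S·N(d₁) − K·e^{−rT}·N(d₂) = 99.120551 − 69.975747 = 29.144804
φ(d₁) = (1/√(2π))·e^{−d₁²/2} = 0.375302
Γ = φ(d₁) / (S·σ·√T) = 0.005919

price = 29.144804
Γ = 0.005919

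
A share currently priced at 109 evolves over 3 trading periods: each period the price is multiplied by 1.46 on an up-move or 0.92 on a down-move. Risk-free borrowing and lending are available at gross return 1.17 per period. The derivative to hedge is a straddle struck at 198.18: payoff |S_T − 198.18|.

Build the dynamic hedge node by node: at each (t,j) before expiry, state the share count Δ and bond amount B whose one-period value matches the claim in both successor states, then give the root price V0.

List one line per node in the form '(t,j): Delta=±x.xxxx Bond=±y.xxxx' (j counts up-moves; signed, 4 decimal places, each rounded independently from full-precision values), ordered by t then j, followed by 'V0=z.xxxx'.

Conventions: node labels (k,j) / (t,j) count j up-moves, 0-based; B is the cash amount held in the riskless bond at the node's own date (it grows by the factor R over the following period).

No-arbitrage ⇒ martingale measure with p* = (R−d)/(u−d) = 0.4630.
Expiry values: V(3,0)=113.3030, V(3,1)=63.4839, V(3,2)=15.5768, V(3,3)=141.0428
  t=2,j=0: stock 92.2576 → up 134.6961 (V=63.4839), down 84.8770 (V=113.3030). Price 77.1270; hedge Δ=-1.0000, bond B=169.3846.
  t=2,j=1: stock 146.4088 → up 213.7568 (V=15.5768), down 134.6961 (V=63.4839). Price 35.3032; hedge Δ=-0.6060, bond B=124.0199.
  t=2,j=2: stock 232.3444 → up 339.2228 (V=141.0428), down 213.7568 (V=15.5768). Price 62.9598; hedge Δ=1.0000, bond B=-169.3846.
  t=1,j=0: stock 100.2800 → up 146.4088 (V=35.3032), down 92.2576 (V=77.1270). Price 49.3710; hedge Δ=-0.7724, bond B=126.8226.
  t=1,j=1: stock 159.1400 → up 232.3444 (V=62.9598), down 146.4088 (V=35.3032). Price 41.1172; hedge Δ=0.3218, bond B=-10.0987.
  t=0,j=0: stock 109.0000 → up 159.1400 (V=41.1172), down 100.2800 (V=49.3710). Price 38.9315; hedge Δ=-0.1402, bond B=54.2163.
Sanity check at the root: Δ(0,0)·S0 + B(0,0) reproduces V0 = 38.9315.

(0,0): Delta=-0.1402 Bond=54.2163
(1,0): Delta=-0.7724 Bond=126.8226
(1,1): Delta=0.3218 Bond=-10.0987
(2,0): Delta=-1.0000 Bond=169.3846
(2,1): Delta=-0.6060 Bond=124.0199
(2,2): Delta=1.0000 Bond=-169.3846
V0=38.9315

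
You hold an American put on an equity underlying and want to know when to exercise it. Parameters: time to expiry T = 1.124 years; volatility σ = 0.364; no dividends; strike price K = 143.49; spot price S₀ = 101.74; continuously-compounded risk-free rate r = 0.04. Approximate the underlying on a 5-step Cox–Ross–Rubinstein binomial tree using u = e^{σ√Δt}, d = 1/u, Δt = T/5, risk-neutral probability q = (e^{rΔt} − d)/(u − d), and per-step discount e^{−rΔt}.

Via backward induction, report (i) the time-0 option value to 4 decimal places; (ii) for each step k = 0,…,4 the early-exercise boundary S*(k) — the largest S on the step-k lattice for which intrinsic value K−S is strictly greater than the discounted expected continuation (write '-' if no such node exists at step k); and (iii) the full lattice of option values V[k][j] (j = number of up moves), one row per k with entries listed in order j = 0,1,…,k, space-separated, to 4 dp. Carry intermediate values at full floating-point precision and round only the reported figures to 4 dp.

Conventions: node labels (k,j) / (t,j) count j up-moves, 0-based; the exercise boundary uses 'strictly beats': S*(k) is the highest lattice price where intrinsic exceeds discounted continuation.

Δt=0.22480, u=1.18837, d=0.84149, q=0.48300, disc=e^(-rΔt)=0.99105
k=5 terminal: V=max(K-S,0) → 100.5629 82.8673 57.8770 22.5851 0.0000 0.0000
k=4: j=0 S=51.0133 intr=92.4767 cont=91.1922 V=92.4767[EX]; j=1 S=72.0423 intr=71.4477 cont=70.1632 V=71.4477[EX]; j=2 S=101.7400 intr=41.7500 cont=40.4655 V=41.7500[EX]; j=3 S=143.6799 intr=0.0000 cont=11.5720 V=11.5720[hold]; j=4 S=202.9085 intr=0.0000 cont=0.0000 V=0.0000[hold]  S*(4)=101.7400
k=3: j=0 S=60.6227 intr=82.8673 cont=81.5828 V=82.8673[EX]; j=1 S=85.6130 intr=57.8770 cont=56.5925 V=57.8770[EX]; j=2 S=120.9049 intr=22.5851 cont=26.9308 V=26.9308[hold]; j=3 S=170.7450 intr=0.0000 cont=5.9292 V=5.9292[hold]  S*(3)=85.6130
k=2: j=0 S=72.0423 intr=71.4477 cont=70.1632 V=71.4477[EX]; j=1 S=101.7400 intr=41.7500 cont=42.5457 V=42.5457[hold]; j=2 S=143.6799 intr=0.0000 cont=16.6367 V=16.6367[hold]  S*(2)=72.0423
k=1: j=0 S=85.6130 intr=57.8770 cont=56.9734 V=57.8770[EX]; j=1 S=120.9049 intr=22.5851 cont=29.7628 V=29.7628[hold]  S*(1)=85.6130
k=0: j=0 S=101.7400 intr=41.7500 cont=43.9013 V=43.9013[hold]  S*(0)=-

price = 43.9013
boundary = - 85.6130 72.0423 85.6130 101.7400
tree:
43.9013
57.8770 29.7628
71.4477 42.5457 16.6367
82.8673 57.8770 26.9308 5.9292
92.4767 71.4477 41.7500 11.5720 0.0000
100.5629 82.8673 57.8770 22.5851 0.0000 0.0000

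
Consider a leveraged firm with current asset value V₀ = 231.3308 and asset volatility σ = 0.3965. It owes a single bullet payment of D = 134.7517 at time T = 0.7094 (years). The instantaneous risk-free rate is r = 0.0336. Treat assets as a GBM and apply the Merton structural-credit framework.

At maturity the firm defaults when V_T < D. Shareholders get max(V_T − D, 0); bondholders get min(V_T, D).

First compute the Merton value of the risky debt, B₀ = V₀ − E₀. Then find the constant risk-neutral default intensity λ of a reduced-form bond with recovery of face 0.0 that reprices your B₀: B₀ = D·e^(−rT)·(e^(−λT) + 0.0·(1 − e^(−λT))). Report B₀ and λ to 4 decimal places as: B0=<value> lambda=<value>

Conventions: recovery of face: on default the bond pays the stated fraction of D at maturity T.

B0=130.4963 lambda=0.0116

Equity is a call on the firm's assets struck at D = 134.7517:
d₁ = [ln(V₀/D) + (r + σ²/2)T] / (σ√T)
   = [ln(231.3308/134.7517) + (0.0336 + 0.5·0.3965²)·0.7094] / (0.3965·√0.7094)
   = [0.540415 + 0.079599] / 0.333956 = 1.856576
d₂ = d₁ − σ√T = 1.856576 − 0.333956 = 1.522620
N(d₁) = 0.968314,  N(d₂) = 0.936073,  e^(−rT) = 0.976446
E₀ = V₀·N(d₁) − D·e^(−rT)·N(d₂)
   = 231.3308·0.968314 − 134.7517·0.976446·0.936073 = 100.834505
B₀ = V₀ − E₀ = 231.3308 − 100.834505 = 130.496295
e^(−λT) = (B₀·e^(rT)/D − 0)/(1 − 0) = (130.4963·1.024122/134.7517 − 0)/1 = 0.99178085
λ = −ln(0.99178085)/0.7094 = 0.011634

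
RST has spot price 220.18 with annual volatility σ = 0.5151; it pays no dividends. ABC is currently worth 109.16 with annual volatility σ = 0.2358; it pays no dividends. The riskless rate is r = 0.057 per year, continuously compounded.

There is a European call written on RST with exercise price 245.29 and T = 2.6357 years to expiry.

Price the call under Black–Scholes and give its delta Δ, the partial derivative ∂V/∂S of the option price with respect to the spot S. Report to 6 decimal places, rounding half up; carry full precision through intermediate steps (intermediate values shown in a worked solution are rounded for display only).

σ√T = 0.5151·√2.6357 = 0.836257
d₁ = (ln(S/K) + (r+σ²/2)T) / (σ√T) = (ln(220.18/245.29) + (0.057+0.5151²/2)·2.6357) / 0.836257 = (-0.107996 + 0.499897) / 0.836257 = 0.468638
d₂ = d₁ − σ√T = 0.468638 − 0.836257 = -0.367619
e^{−rT} = 0.860506
N(d₁) = 0.680336,  N(d₂) = 0.356579
Call price V = S·N(d₁) − K·e^{−rT}·N(d₂) = 149.796338 − 75.264336 = 74.532002
Δ = N(d₁) = 0.680336

price = 74.532002
Δ = 0.680336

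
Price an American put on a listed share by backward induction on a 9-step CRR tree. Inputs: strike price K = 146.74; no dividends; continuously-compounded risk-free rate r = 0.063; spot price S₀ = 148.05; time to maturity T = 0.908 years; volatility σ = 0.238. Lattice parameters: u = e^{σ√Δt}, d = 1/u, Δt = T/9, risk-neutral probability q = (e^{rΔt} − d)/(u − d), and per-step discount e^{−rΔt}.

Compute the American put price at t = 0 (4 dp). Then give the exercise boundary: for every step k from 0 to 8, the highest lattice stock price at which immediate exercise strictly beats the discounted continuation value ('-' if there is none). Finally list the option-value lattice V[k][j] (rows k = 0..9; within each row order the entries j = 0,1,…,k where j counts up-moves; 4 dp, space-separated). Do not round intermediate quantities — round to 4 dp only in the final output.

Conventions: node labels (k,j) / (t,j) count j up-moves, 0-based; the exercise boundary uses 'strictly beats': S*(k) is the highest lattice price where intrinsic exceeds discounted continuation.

params: Δt=0.10089 u=1.07853 d=0.92719 q=0.52324 e^(-rΔt)=0.99366
t_9 payoffs: 71.7626 59.5248 45.2896 28.7309 9.4694 0.0000 0.0000 0.0000 0.0000 0.0000
t_8: node(8,0) S=80.8651 payoff=65.8749 vs cont=64.9452 → 65.8749 [stop]  node(8,1) S=94.0639 payoff=52.6761 vs cont=51.7464 → 52.6761 [stop]  node(8,2) S=109.4170 payoff=37.3230 vs cont=36.3933 → 37.3230 [stop]  node(8,3) S=127.2760 payoff=19.4640 vs cont=18.5343 → 19.4640 [stop]  node(8,4) S=148.0500 payoff=0.0000 vs cont=4.4860 → 4.4860 [wait]  node(8,5) S=172.2147 payoff=0.0000 vs cont=0.0000 → 0.0000 [wait]  node(8,6) S=200.3236 payoff=0.0000 vs cont=0.0000 → 0.0000 [wait]  node(8,7) S=233.0204 payoff=0.0000 vs cont=0.0000 → 0.0000 [wait]  node(8,8) S=271.0539 payoff=0.0000 vs cont=0.0000 → 0.0000 [wait]  ⇒ S*(8)=127.2760
t_7: node(7,0) S=87.2152 payoff=59.5248 vs cont=58.5951 → 59.5248 [stop]  node(7,1) S=101.4504 payoff=45.2896 vs cont=44.3599 → 45.2896 [stop]  node(7,2) S=118.0091 payoff=28.7309 vs cont=27.8011 → 28.7309 [stop]  node(7,3) S=137.2706 payoff=9.4694 vs cont=11.5532 → 11.5532 [wait]  node(7,4) S=159.6759 payoff=0.0000 vs cont=2.1252 → 2.1252 [wait]  node(7,5) S=185.7382 payoff=0.0000 vs cont=0.0000 → 0.0000 [wait]  node(7,6) S=216.0543 payoff=0.0000 vs cont=0.0000 → 0.0000 [wait]  node(7,7) S=251.3187 payoff=0.0000 vs cont=0.0000 → 0.0000 [wait]  ⇒ S*(7)=118.0091
t_6: node(6,0) S=94.0639 payoff=52.6761 vs cont=51.7464 → 52.6761 [stop]  node(6,1) S=109.4170 payoff=37.3230 vs cont=36.3933 → 37.3230 [stop]  node(6,2) S=127.2760 payoff=19.4640 vs cont=19.6177 → 19.6177 [wait]  node(6,3) S=148.0500 payoff=0.0000 vs cont=6.5781 → 6.5781 [wait]  node(6,4) S=172.2147 payoff=0.0000 vs cont=1.0068 → 1.0068 [wait]  node(6,5) S=200.3236 payoff=0.0000 vs cont=0.0000 → 0.0000 [wait]  node(6,6) S=233.0204 payoff=0.0000 vs cont=0.0000 → 0.0000 [wait]  ⇒ S*(6)=109.4170
t_5: node(5,0) S=101.4504 payoff=45.2896 vs cont=44.3599 → 45.2896 [stop]  node(5,1) S=118.0091 payoff=28.7309 vs cont=27.8810 → 28.7309 [stop]  node(5,2) S=137.2706 payoff=9.4694 vs cont=12.7137 → 12.7137 [wait]  node(5,3) S=159.6759 payoff=0.0000 vs cont=3.6397 → 3.6397 [wait]  node(5,4) S=185.7382 payoff=0.0000 vs cont=0.4769 → 0.4769 [wait]  node(5,5) S=216.0543 payoff=0.0000 vs cont=0.0000 → 0.0000 [wait]  ⇒ S*(5)=118.0091
t_4: node(4,0) S=109.4170 payoff=37.3230 vs cont=36.3933 → 37.3230 [stop]  node(4,1) S=127.2760 payoff=19.4640 vs cont=20.2211 → 20.2211 [wait]  node(4,2) S=148.0500 payoff=0.0000 vs cont=7.9154 → 7.9154 [wait]  node(4,3) S=172.2147 payoff=0.0000 vs cont=1.9723 → 1.9723 [wait]  node(4,4) S=200.3236 payoff=0.0000 vs cont=0.2259 → 0.2259 [wait]  ⇒ S*(4)=109.4170
t_3: node(3,0) S=118.0091 payoff=28.7309 vs cont=28.1948 → 28.7309 [stop]  node(3,1) S=137.2706 payoff=9.4694 vs cont=13.6949 → 13.6949 [wait]  node(3,2) S=159.6759 payoff=0.0000 vs cont=4.7752 → 4.7752 [wait]  node(3,3) S=185.7382 payoff=0.0000 vs cont=1.0518 → 1.0518 [wait]  ⇒ S*(3)=118.0091
t_2: node(2,0) S=127.2760 payoff=19.4640 vs cont=20.7312 → 20.7312 [wait]  node(2,1) S=148.0500 payoff=0.0000 vs cont=8.9705 → 8.9705 [wait]  node(2,2) S=172.2147 payoff=0.0000 vs cont=2.8091 → 2.8091 [wait]  ⇒ S*(2)=-
t_1: node(1,0) S=137.2706 payoff=9.4694 vs cont=14.4852 → 14.4852 [wait]  node(1,1) S=159.6759 payoff=0.0000 vs cont=5.7102 → 5.7102 [wait]  ⇒ S*(1)=-
t_0: node(0,0) S=148.0500 payoff=0.0000 vs cont=9.8310 → 9.8310 [wait]  ⇒ S*(0)=-

price = 9.8310
boundary = - - - 118.0091 109.4170 118.0091 109.4170 118.0091 127.2760
tree:
9.8310
14.4852 5.7102
20.7312 8.9705 2.8091
28.7309 13.6949 4.7752 1.0518
37.3230 20.2211 7.9154 1.9723 0.2259
45.2896 28.7309 12.7137 3.6397 0.4769 0.0000
52.6761 37.3230 19.6177 6.5781 1.0068 0.0000 0.0000
59.5248 45.2896 28.7309 11.5532 2.1252 0.0000 0.0000 0.0000
65.8749 52.6761 37.3230 19.4640 4.4860 0.0000 0.0000 0.0000 0.0000
71.7626 59.5248 45.2896 28.7309 9.4694 0.0000 0.0000 0.0000 0.0000 0.0000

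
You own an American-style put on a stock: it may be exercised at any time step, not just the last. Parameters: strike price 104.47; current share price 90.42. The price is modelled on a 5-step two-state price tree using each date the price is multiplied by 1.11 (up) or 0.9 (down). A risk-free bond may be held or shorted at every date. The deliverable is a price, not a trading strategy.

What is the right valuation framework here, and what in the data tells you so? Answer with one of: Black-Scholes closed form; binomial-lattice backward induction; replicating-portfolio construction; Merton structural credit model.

Key observation: early exercise of the strike-104.47 put must be checked at each of the 5 dates (spot 90.42), which forces a node-by-node comparison of intrinsic and continuation value backward from expiry.

framework: binomial-lattice backward induction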